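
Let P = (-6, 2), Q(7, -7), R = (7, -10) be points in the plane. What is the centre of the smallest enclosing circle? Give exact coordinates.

Side lengths²: PQ² = 250, PR² = 313, QR² = 9.
Since PR² = 313 ≥ 250 + 9 = 259, the angle opposite PR is not acute, so the smallest enclosing circle has PR as diameter.
Centre = midpoint of PR = (0.5, -4), r² = 313/4 = 78.25.
Centre = (0.5, -4).

(0.5, -4)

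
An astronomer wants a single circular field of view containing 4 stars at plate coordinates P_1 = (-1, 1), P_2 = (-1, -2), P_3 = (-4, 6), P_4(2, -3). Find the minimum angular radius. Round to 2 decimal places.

5.41

The farthest pair is P_3–P_4 with squared distance 117. The circle on this segment as diameter has centre (-1, 1.5) and r² = 117/4 = 29.25.
Check P_1: distance² to centre = 0.25 ≤ 29.25, so it lies inside.
All remaining points lie in this disk, and no smaller disk contains both endpoints, so this is the minimum enclosing circle.
r = √(29.25) ≈ 5.41.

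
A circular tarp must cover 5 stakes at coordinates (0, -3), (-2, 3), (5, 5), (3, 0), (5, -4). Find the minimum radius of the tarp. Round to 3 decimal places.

The minimum enclosing circle is determined by three boundary points: (-2, 3), (5, 5), (5, -4).
Their circumcentre is (2.5, 0.5) with r² = 26.5.
The farthest remaining point (0, -3) is at distance² 18.5 ≤ 26.5.
r = √(26.5) ≈ 5.148.

5.148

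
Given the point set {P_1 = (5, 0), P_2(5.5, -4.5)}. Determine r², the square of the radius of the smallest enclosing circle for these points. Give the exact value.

5.125

The smallest circle enclosing two points has them as diameter endpoints.
Centre = midpoint = (5.25, -2.25); r² = |P_1P_2|²/4 = 20.5/4 = 5.125.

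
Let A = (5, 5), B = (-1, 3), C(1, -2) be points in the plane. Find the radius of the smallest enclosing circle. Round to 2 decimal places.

Side lengths²: AB² = 40, AC² = 65, BC² = 29.
Since AC² = 65 < 40 + 29 = 69, the triangle is acute, so the smallest enclosing circle is the circumcircle.
Circumcentre = (95/34, 55/34), r² = 9425/578.
r = √(9425/578) ≈ 4.04.

4.04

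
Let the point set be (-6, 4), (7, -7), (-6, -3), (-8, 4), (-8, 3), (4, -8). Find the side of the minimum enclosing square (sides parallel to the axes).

15

The bounding box has width 15 and height 12.
An axis-aligned square enclosing the set must have side ≥ max(width, height).
So the minimum side is max(15, 12) = 15.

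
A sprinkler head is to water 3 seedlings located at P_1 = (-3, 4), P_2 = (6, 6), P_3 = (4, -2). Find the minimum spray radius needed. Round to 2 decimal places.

Side lengths²: P_1P_2² = 85, P_1P_3² = 85, P_2P_3² = 68.
Since P_1P_3² = 85 < 85 + 68 = 153, the triangle is acute, so the smallest enclosing circle is the circumcircle.
Circumcentre = (2, 2.75), r² = 26.5625.
r = √(26.5625) ≈ 5.15.

5.15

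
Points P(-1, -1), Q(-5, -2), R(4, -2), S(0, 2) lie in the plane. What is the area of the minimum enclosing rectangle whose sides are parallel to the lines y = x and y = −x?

In coordinates u = x + y, v = x − y the rectangle is axis-aligned; the map (x,y)→(u,v) scales areas by 2.
u-values: -2, -7, 2, 2; range = 2 − (-7) = 9.
v-values: 0, -3, 6, -2; range = 6 − (-3) = 9.
Area = (9 × 9) / 2 = 40.5.

40.5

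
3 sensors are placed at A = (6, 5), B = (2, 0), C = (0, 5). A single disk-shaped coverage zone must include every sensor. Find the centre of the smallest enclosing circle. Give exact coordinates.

(3, 3.3)

Side lengths²: AB² = 41, AC² = 36, BC² = 29.
Since AB² = 41 < 36 + 29 = 65, the triangle is acute, so the smallest enclosing circle is the circumcircle.
Circumcentre = (3, 3.3), r² = 11.89.
Centre = (3, 3.3).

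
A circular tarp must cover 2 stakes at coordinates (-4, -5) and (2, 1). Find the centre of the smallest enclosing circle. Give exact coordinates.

The smallest circle enclosing two points has them as diameter endpoints.
Centre = midpoint = (-1, -2); r² = |(-4, -5)−(2, 1)|²/4 = 72/4 = 18.
Centre = (-1, -2).

(-1, -2)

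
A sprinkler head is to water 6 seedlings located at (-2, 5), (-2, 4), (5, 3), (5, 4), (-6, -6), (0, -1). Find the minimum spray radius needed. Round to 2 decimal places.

7.43

By Welzl's lemma the MEC is supported by two points (diametrically opposite) or three points (on a circumcircle).
The farthest pair is (5, 4)–(-6, -6) with squared distance 221. The circle on this segment as diameter has centre (-0.5, -1) and r² = 221/4 = 55.25.
Check (-2, 5): distance² to centre = 38.25 ≤ 55.25, so it lies inside.
All remaining points lie in this disk, and no smaller disk contains both endpoints, so this is the minimum enclosing circle.
r = √(55.25) ≈ 7.43.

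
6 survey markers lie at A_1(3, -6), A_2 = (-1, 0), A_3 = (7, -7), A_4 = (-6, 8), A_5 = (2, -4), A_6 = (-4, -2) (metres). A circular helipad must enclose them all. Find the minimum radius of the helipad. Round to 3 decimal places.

The minimum enclosing circle of a finite set is fixed by two of the points (as a diameter) or three (as a circumcircle).
The farthest pair is A_3–A_4 with squared distance 394. The circle on this segment as diameter has centre (0.5, 0.5) and r² = 394/4 = 98.5.
Check A_1: distance² to centre = 48.5 ≤ 98.5, so it lies inside.
All remaining points lie in this disk, and no smaller disk contains both endpoints, so this is the minimum enclosing circle.
r = √(98.5) ≈ 9.925.

9.925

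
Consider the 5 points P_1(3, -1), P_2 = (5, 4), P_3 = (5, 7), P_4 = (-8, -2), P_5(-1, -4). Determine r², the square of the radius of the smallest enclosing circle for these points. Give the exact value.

The farthest pair is P_3–P_4 with squared distance 250. The circle on this segment as diameter has centre (-1.5, 2.5) and r² = 250/4 = 62.5.
Check P_1: distance² to centre = 32.5 ≤ 62.5, so it lies inside.
All remaining points lie in this disk, and no smaller disk contains both endpoints, so this is the minimum enclosing circle.

62.5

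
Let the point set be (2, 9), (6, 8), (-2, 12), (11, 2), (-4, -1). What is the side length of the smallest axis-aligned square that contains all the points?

15

The bounding box has width 15 and height 13.
An axis-aligned square enclosing the set must have side ≥ max(width, height).
So the minimum side is max(15, 13) = 15.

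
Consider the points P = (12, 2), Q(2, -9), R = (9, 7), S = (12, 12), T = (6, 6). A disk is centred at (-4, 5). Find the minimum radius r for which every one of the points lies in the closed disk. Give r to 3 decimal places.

The required radius is the distance from (-4, 5) to the farthest point.
Squared distances: 265, 232, 173, 305, 101.
Maximum is 305, attained at S.
r = √305 ≈ 17.464.

17.464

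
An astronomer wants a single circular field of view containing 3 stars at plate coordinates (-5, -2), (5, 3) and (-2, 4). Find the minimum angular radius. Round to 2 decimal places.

5.59

Call the three points A, B, C in the order given.
Side lengths²: AB² = 125, AC² = 45, BC² = 50.
Since AB² = 125 ≥ 50 + 45 = 95, the angle opposite AB is not acute, so the smallest enclosing circle has AB as diameter.
Centre = midpoint of AB = (0, 0.5), r² = 125/4 = 31.25.
r = √(31.25) ≈ 5.59.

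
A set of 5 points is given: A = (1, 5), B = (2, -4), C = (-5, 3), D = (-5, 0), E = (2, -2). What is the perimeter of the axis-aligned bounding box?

Width = max x − min x = 2 − (-5) = 7.
Height = max y − min y = 5 − (-4) = 9.
Perimeter = 2(7 + 9) = 32.

32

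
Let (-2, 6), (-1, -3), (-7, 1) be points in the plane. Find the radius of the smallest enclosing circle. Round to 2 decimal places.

4.62

Call the three points A, B, C in the order given.
Side lengths²: AB² = 82, AC² = 50, BC² = 52.
Since AB² = 82 < 52 + 50 = 102, the triangle is acute, so the smallest enclosing circle is the circumcircle.
Circumcentre = (-2.4, 1.4), r² = 21.32.
r = √(21.32) ≈ 4.62.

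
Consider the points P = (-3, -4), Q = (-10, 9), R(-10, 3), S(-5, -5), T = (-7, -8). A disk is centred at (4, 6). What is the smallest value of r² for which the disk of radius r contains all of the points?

The required radius is the distance from (4, 6) to the farthest point.
Squared distances: 149, 205, 205, 202, 317.
Maximum is 317, attained at T.

317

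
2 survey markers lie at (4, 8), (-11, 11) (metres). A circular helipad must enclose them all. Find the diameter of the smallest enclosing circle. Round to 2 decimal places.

The smallest circle enclosing two points has them as diameter endpoints.
Centre = midpoint = (-3.5, 9.5); r² = |(4, 8)−(-11, 11)|²/4 = 234/4 = 58.5.
Diameter = 2r = 2√(58.5) ≈ 15.30.

15.30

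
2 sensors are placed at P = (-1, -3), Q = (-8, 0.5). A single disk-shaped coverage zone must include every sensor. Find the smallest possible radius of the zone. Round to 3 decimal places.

3.913

The smallest circle enclosing two points has them as diameter endpoints.
Centre = midpoint = (-4.5, -1.25); r² = |PQ|²/4 = 61.25/4 = 15.3125.
r = √(15.3125) ≈ 3.913.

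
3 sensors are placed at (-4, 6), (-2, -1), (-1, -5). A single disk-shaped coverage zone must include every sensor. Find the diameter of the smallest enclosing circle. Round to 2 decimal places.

Call the three points A, B, C in the order given.
Side lengths²: AB² = 53, AC² = 130, BC² = 17.
Since AC² = 130 ≥ 53 + 17 = 70, the angle opposite AC is not acute, so the smallest enclosing circle has AC as diameter.
Centre = midpoint of AC = (-2.5, 0.5), r² = 130/4 = 32.5.
Diameter = 2r = 2√(32.5) ≈ 11.40.

11.40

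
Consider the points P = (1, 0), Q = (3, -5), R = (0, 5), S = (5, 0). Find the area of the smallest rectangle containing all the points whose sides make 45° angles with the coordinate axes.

45.5

In coordinates u = x + y, v = x − y the rectangle is axis-aligned; the map (x,y)→(u,v) scales areas by 2.
u-values: 1, -2, 5, 5; range = 5 − (-2) = 7.
v-values: 1, 8, -5, 5; range = 8 − (-5) = 13.
Area = (7 × 13) / 2 = 45.5.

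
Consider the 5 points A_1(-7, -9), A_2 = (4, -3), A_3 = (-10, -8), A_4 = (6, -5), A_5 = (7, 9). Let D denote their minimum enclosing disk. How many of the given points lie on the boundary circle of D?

By Welzl's lemma the MEC is supported by two points (diametrically opposite) or three points (on a circumcircle).
The farthest pair is A_3–A_5 with squared distance 578. The circle on this segment as diameter has centre (-1.5, 0.5) and r² = 578/4 = 144.5.
Check A_1: distance² to centre = 120.5 ≤ 144.5, so it lies inside.
All remaining points lie in this disk, and no smaller disk contains both endpoints, so this is the minimum enclosing circle.
The points at distance exactly r from the centre are A_3, A_5 — 2 points.

2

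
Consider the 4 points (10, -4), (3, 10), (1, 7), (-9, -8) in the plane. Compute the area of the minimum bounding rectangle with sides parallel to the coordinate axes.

x ranges over [-9, 10], width 19.
y ranges over [-8, 10], height 18.
Area = 19 × 18 = 342.

342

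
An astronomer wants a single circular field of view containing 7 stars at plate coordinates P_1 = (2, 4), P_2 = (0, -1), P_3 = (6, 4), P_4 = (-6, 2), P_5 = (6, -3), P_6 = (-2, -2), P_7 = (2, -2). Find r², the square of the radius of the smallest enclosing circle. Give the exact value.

A smallest enclosing disk is always determined by at most three of the input points on its boundary.
The minimum enclosing circle is determined by three boundary points: P_3, P_4, P_5.
Their circumcentre is (5/12, 0.5) with r² = 6253/144.
The farthest remaining point P_1 is at distance² 2125/144 ≤ 6253/144.

6253/144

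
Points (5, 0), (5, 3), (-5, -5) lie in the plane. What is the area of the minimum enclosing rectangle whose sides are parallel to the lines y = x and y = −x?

In coordinates u = x + y, v = x − y the rectangle is axis-aligned; the map (x,y)→(u,v) scales areas by 2.
u-values: 5, 8, -10; range = 8 − (-10) = 18.
v-values: 5, 2, 0; range = 5 − 0 = 5.
Area = (18 × 5) / 2 = 45.

45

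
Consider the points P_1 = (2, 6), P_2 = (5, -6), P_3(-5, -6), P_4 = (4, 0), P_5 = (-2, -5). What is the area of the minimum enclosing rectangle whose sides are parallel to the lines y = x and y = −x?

In coordinates u = x + y, v = x − y the rectangle is axis-aligned; the map (x,y)→(u,v) scales areas by 2.
u-values: 8, -1, -11, 4, -7; range = 8 − (-11) = 19.
v-values: -4, 11, 1, 4, 3; range = 11 − (-4) = 15.
Area = (19 × 15) / 2 = 142.5.

142.5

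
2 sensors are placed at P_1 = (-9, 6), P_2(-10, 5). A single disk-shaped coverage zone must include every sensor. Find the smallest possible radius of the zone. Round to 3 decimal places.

The smallest circle enclosing two points has them as diameter endpoints.
Centre = midpoint = (-9.5, 5.5); r² = |P_1P_2|²/4 = 2/4 = 0.5.
r = √(0.5) ≈ 0.707.

0.707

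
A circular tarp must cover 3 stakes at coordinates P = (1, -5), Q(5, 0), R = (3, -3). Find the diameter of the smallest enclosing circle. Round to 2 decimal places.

6.40

Side lengths²: PQ² = 41, PR² = 8, QR² = 13.
Since PQ² = 41 ≥ 13 + 8 = 21, the angle opposite PQ is not acute, so the smallest enclosing circle has PQ as diameter.
Centre = midpoint of PQ = (3, -2.5), r² = 41/4 = 10.25.
Diameter = 2r = 2√(10.25) ≈ 6.40.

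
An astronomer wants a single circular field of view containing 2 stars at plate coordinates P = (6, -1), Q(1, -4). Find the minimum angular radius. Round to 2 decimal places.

The smallest circle enclosing two points has them as diameter endpoints.
Centre = midpoint = (3.5, -2.5); r² = |PQ|²/4 = 34/4 = 8.5.
r = √(8.5) ≈ 2.92.

2.92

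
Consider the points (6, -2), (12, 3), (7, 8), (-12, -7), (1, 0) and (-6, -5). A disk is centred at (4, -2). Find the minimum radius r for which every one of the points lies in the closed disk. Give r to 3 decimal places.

16.763

The required radius is the distance from (4, -2) to the farthest point.
Squared distances: 4, 89, 109, 281, 13, 109.
Maximum is 281, attained at (-12, -7).
r = √281 ≈ 16.763.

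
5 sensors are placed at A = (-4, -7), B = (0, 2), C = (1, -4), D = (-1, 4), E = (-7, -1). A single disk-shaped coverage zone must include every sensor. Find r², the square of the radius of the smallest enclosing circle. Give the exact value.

By Welzl's lemma the MEC is supported by two points (diametrically opposite) or three points (on a circumcircle).
The farthest pair is A–D with squared distance 130. The circle on this segment as diameter has centre (-2.5, -1.5) and r² = 130/4 = 32.5.
Check B: distance² to centre = 18.5 ≤ 32.5, so it lies inside.
All remaining points lie in this disk, and no smaller disk contains both endpoints, so this is the minimum enclosing circle.

32.5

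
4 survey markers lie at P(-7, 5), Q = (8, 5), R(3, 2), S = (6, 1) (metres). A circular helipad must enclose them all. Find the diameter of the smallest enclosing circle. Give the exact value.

By Welzl's lemma the MEC is supported by two points (diametrically opposite) or three points (on a circumcircle).
The farthest pair is P–Q with squared distance 225. The circle on this segment as diameter has centre (0.5, 5) and r² = 225/4 = 56.25.
Check R: distance² to centre = 15.25 ≤ 56.25, so it lies inside.
All remaining points lie in this disk, and no smaller disk contains both endpoints, so this is the minimum enclosing circle.
Diameter = 2r = 2√(56.25) = 15.

15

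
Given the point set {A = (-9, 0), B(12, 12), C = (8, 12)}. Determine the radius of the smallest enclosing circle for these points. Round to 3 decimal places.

12.093

Side lengths²: AB² = 585, AC² = 433, BC² = 16.
Since AB² = 585 ≥ 433 + 16 = 449, the angle opposite AB is not acute, so the smallest enclosing circle has AB as diameter.
Centre = midpoint of AB = (1.5, 6), r² = 585/4 = 146.25.
r = √(146.25) ≈ 12.093.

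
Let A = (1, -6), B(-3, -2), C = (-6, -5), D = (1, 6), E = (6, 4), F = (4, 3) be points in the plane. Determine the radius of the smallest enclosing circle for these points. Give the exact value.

A smallest enclosing disk is always determined by at most three of the input points on its boundary.
The farthest pair is C–E with squared distance 225. The circle on this segment as diameter has centre (0, -0.5) and r² = 225/4 = 56.25.
Check A: distance² to centre = 31.25 ≤ 56.25, so it lies inside.
All remaining points lie in this disk, and no smaller disk contains both endpoints, so this is the minimum enclosing circle.
r = √(56.25) = 7.5.

7.5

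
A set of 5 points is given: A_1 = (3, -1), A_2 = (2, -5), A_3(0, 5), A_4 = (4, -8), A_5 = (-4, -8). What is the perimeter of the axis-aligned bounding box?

Width = max x − min x = 4 − (-4) = 8.
Height = max y − min y = 5 − (-8) = 13.
Perimeter = 2(8 + 13) = 42.

42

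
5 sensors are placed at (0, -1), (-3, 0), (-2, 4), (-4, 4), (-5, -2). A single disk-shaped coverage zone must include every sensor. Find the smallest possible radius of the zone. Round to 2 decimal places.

3.42

A smallest enclosing disk is always determined by at most three of the input points on its boundary.
The minimum enclosing circle is determined by three boundary points: (0, -1), (-4, 4), (-5, -2).
Their circumcentre is (-171/58, 43/58) with r² = 19721/1682.
The farthest remaining point (-2, 4) is at distance² 19373/1682 ≤ 19721/1682.
r = √(19721/1682) ≈ 3.42.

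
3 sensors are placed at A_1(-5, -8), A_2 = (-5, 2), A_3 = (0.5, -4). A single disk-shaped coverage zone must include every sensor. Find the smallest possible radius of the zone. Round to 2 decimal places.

Side lengths²: A_1A_2² = 100, A_1A_3² = 46.25, A_2A_3² = 66.25.
Since A_1A_2² = 100 < 66.25 + 46.25 = 112.5, the triangle is acute, so the smallest enclosing circle is the circumcircle.
Circumcentre = (-195/44, -3), r² = 49025/1936.
r = √(49025/1936) ≈ 5.03.

5.03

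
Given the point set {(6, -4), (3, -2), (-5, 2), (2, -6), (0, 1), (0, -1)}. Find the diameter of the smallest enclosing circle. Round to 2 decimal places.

12.53

A smallest enclosing disk is always determined by at most three of the input points on its boundary.
The farthest pair is (6, -4)–(-5, 2) with squared distance 157. The circle on this segment as diameter has centre (0.5, -1) and r² = 157/4 = 39.25.
Check (3, -2): distance² to centre = 7.25 ≤ 39.25, so it lies inside.
All remaining points lie in this disk, and no smaller disk contains both endpoints, so this is the minimum enclosing circle.
Diameter = 2r = 2√(39.25) ≈ 12.53.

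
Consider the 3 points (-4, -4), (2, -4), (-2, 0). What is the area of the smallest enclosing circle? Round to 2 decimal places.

Call the three points A, B, C in the order given.
Side lengths²: AB² = 36, AC² = 20, BC² = 32.
Since AB² = 36 < 32 + 20 = 52, the triangle is acute, so the smallest enclosing circle is the circumcircle.
Circumcentre = (-1, -3), r² = 10.
Area = π·r² = π·10 ≈ 31.42.

31.42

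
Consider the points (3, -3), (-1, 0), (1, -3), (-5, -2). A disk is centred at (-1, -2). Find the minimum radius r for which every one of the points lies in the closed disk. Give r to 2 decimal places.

4.12

The required radius is the distance from (-1, -2) to the farthest point.
Squared distances: 17, 4, 5, 16.
Maximum is 17, attained at (3, -3).
r = √17 ≈ 4.12.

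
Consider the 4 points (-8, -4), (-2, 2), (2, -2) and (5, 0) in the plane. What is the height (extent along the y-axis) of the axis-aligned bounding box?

6

max y = 2, min y = -4, so height = 6.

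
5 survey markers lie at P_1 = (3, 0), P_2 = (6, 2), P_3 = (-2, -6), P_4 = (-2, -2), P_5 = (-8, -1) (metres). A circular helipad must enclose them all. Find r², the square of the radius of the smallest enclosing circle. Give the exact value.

The farthest pair is P_2–P_5 with squared distance 205. The circle on this segment as diameter has centre (-1, 0.5) and r² = 205/4 = 51.25.
Check P_1: distance² to centre = 16.25 ≤ 51.25, so it lies inside.
All remaining points lie in this disk, and no smaller disk contains both endpoints, so this is the minimum enclosing circle.

51.25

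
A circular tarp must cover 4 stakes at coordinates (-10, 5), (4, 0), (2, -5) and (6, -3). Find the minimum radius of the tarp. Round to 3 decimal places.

8.944

The farthest pair is (-10, 5)–(6, -3) with squared distance 320. The circle on this segment as diameter has centre (-2, 1) and r² = 320/4 = 80.
Check (4, 0): distance² to centre = 37 ≤ 80, so it lies inside.
All remaining points lie in this disk, and no smaller disk contains both endpoints, so this is the minimum enclosing circle.
r = √80 ≈ 8.944.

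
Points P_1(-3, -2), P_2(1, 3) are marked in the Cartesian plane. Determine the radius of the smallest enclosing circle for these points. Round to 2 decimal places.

3.20

The smallest circle enclosing two points has them as diameter endpoints.
Centre = midpoint = (-1, 0.5); r² = |P_1P_2|²/4 = 41/4 = 10.25.
r = √(10.25) ≈ 3.20.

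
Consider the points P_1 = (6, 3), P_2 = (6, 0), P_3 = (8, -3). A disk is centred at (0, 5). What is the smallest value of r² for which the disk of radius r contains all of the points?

128

The required radius is the distance from (0, 5) to the farthest point.
Squared distances: 40, 61, 128.
Maximum is 128, attained at P_3.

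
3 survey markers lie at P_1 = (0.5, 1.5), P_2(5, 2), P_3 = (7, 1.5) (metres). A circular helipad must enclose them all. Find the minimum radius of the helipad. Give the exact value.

Side lengths²: P_1P_2² = 20.5, P_1P_3² = 42.25, P_2P_3² = 4.25.
Since P_1P_3² = 42.25 ≥ 20.5 + 4.25 = 24.75, the angle opposite P_1P_3 is not acute, so the smallest enclosing circle has P_1P_3 as diameter.
Centre = midpoint of P_1P_3 = (3.75, 1.5), r² = 42.25/4 = 10.5625.
r = √(10.5625) = 3.25.

3.25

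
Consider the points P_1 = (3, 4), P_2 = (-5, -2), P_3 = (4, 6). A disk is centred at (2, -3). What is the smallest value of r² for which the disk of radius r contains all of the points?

85

The required radius is the distance from (2, -3) to the farthest point.
Squared distances: 50, 50, 85.
Maximum is 85, attained at P_3.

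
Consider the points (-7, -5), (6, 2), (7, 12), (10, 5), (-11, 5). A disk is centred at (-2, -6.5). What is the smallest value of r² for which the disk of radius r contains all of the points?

423.25

The required radius is the distance from (-2, -6.5) to the farthest point.
Squared distances: 27.25, 136.25, 423.25, 276.25, 213.25.
Maximum is 423.25, attained at (7, 12).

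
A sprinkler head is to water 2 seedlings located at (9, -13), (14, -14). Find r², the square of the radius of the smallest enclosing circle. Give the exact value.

The smallest circle enclosing two points has them as diameter endpoints.
Centre = midpoint = (11.5, -13.5); r² = |(9, -13)−(14, -14)|²/4 = 26/4 = 6.5.

6.5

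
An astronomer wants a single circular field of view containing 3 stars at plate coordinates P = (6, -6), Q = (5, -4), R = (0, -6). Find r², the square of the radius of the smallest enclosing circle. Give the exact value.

9

Side lengths²: PQ² = 5, PR² = 36, QR² = 29.
Since PR² = 36 ≥ 29 + 5 = 34, the angle opposite PR is not acute, so the smallest enclosing circle has PR as diameter.
Centre = midpoint of PR = (3, -6), r² = 36/4 = 9.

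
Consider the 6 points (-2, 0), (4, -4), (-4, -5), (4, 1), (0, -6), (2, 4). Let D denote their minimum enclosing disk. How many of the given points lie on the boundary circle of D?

3

The minimum enclosing circle of a finite set is fixed by two of the points (as a diameter) or three (as a circumcircle).
The minimum enclosing circle is determined by three boundary points: (4, -4), (-4, -5), (2, 4).
Their circumcentre is (-5/11, -19/22) with r² = 14365/484.
The farthest remaining point (0, -6) is at distance² 12869/484 ≤ 14365/484.
The points at distance exactly r from the centre are (4, -4), (-4, -5), (2, 4) — 3 points.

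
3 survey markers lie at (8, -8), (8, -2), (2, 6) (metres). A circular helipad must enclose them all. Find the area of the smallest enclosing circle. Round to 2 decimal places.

182.21

Call the three points A, B, C in the order given.
Side lengths²: AB² = 36, AC² = 232, BC² = 100.
Since AC² = 232 ≥ 100 + 36 = 136, the angle opposite AC is not acute, so the smallest enclosing circle has AC as diameter.
Centre = midpoint of AC = (5, -1), r² = 232/4 = 58.
Area = π·r² = π·58 ≈ 182.21.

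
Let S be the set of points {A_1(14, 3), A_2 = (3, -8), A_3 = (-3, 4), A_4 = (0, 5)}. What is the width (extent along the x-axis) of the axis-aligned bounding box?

17

max x = 14, min x = -3, so width = 17.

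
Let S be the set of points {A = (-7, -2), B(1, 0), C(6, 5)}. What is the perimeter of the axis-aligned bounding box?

Width = max x − min x = 6 − (-7) = 13.
Height = max y − min y = 5 − (-2) = 7.
Perimeter = 2(13 + 7) = 40.

40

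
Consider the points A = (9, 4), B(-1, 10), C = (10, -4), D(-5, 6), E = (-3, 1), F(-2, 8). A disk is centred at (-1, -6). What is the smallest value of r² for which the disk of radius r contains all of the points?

The required radius is the distance from (-1, -6) to the farthest point.
Squared distances: 200, 256, 125, 160, 53, 197.
Maximum is 256, attained at B.

256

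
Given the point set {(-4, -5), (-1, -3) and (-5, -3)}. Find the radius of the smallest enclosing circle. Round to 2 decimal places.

2.02

Call the three points A, B, C in the order given.
Side lengths²: AB² = 13, AC² = 5, BC² = 16.
Since BC² = 16 < 13 + 5 = 18, the triangle is acute, so the smallest enclosing circle is the circumcircle.
Circumcentre = (-3, -3.25), r² = 4.0625.
r = √(4.0625) ≈ 2.02.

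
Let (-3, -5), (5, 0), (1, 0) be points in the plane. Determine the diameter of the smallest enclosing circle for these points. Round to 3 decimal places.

Call the three points A, B, C in the order given.
Side lengths²: AB² = 89, AC² = 41, BC² = 16.
Since AB² = 89 ≥ 41 + 16 = 57, the angle opposite AB is not acute, so the smallest enclosing circle has AB as diameter.
Centre = midpoint of AB = (1, -2.5), r² = 89/4 = 22.25.
Diameter = 2r = 2√(22.25) ≈ 9.434.

9.434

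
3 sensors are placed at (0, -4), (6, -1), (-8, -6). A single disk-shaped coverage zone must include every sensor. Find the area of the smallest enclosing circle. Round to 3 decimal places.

173.573

Call the three points A, B, C in the order given.
Side lengths²: AB² = 45, AC² = 68, BC² = 221.
Since BC² = 221 ≥ 68 + 45 = 113, the angle opposite BC is not acute, so the smallest enclosing circle has BC as diameter.
Centre = midpoint of BC = (-1, -3.5), r² = 221/4 = 55.25.
Area = π·r² = π·55.25 ≈ 173.573.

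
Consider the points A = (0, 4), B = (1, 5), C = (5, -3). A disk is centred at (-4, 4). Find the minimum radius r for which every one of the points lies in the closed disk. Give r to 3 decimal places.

The required radius is the distance from (-4, 4) to the farthest point.
Squared distances: 16, 26, 130.
Maximum is 130, attained at C.
r = √130 ≈ 11.402.

11.402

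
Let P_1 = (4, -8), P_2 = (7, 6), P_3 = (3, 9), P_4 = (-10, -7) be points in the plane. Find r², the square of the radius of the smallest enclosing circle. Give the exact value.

By Welzl's lemma the MEC is supported by two points (diametrically opposite) or three points (on a circumcircle).
The farthest pair is P_2–P_4 with squared distance 458. The circle on this segment as diameter has centre (-1.5, -0.5) and r² = 458/4 = 114.5.
Check P_1: distance² to centre = 86.5 ≤ 114.5, so it lies inside.
All remaining points lie in this disk, and no smaller disk contains both endpoints, so this is the minimum enclosing circle.

114.5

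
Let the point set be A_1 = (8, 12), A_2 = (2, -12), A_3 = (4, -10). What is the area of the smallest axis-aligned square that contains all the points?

576

The bounding box has width 6 and height 24.
An axis-aligned square enclosing the set must have side ≥ max(width, height).
So the minimum side is max(6, 24) = 24.
Area = 24² = 576.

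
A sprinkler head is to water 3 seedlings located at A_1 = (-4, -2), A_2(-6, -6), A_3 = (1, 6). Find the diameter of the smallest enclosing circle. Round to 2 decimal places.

13.89

Side lengths²: A_1A_2² = 20, A_1A_3² = 89, A_2A_3² = 193.
Since A_2A_3² = 193 ≥ 89 + 20 = 109, the angle opposite A_2A_3 is not acute, so the smallest enclosing circle has A_2A_3 as diameter.
Centre = midpoint of A_2A_3 = (-2.5, 0), r² = 193/4 = 48.25.
Diameter = 2r = 2√(48.25) ≈ 13.89.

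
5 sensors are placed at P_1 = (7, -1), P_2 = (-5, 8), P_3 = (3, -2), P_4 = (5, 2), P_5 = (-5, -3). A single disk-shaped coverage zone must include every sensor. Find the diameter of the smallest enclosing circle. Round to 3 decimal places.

A smallest enclosing disk is always determined by at most three of the input points on its boundary.
The minimum enclosing circle is determined by three boundary points: P_1, P_2, P_5.
Their circumcentre is (0.25, 2.5) with r² = 57.8125.
The farthest remaining point P_3 is at distance² 27.8125 ≤ 57.8125.
Diameter = 2r = 2√(57.8125) ≈ 15.207.

15.207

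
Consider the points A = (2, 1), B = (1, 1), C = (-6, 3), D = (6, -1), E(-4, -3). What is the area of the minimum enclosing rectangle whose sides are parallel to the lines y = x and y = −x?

In coordinates u = x + y, v = x − y the rectangle is axis-aligned; the map (x,y)→(u,v) scales areas by 2.
u-values: 3, 2, -3, 5, -7; range = 5 − (-7) = 12.
v-values: 1, 0, -9, 7, -1; range = 7 − (-9) = 16.
Area = (12 × 16) / 2 = 96.

96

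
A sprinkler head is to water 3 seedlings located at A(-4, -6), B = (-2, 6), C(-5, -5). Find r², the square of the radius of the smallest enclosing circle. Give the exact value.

37

Side lengths²: AB² = 148, AC² = 2, BC² = 130.
Since AB² = 148 ≥ 130 + 2 = 132, the angle opposite AB is not acute, so the smallest enclosing circle has AB as diameter.
Centre = midpoint of AB = (-3, 0), r² = 148/4 = 37.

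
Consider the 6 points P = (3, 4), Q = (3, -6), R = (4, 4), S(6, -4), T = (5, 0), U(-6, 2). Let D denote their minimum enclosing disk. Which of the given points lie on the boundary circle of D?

The farthest pair is S–U with squared distance 180. The circle on this segment as diameter has centre (0, -1) and r² = 180/4 = 45.
Check P: distance² to centre = 34 ≤ 45, so it lies inside.
All remaining points lie in this disk, and no smaller disk contains both endpoints, so this is the minimum enclosing circle.
The points at distance exactly r from the centre are S, U — 2 points.

S, U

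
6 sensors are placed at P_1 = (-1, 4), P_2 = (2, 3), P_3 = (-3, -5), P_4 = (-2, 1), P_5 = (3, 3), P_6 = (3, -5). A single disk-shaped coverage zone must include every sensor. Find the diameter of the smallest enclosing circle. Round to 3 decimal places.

A smallest enclosing disk is always determined by at most three of the input points on its boundary.
The minimum enclosing circle is determined by three boundary points: P_1, P_3, P_6.
Their circumcentre is (0, -17/18) with r² = 8245/324.
The farthest remaining point P_5 is at distance² 7957/324 ≤ 8245/324.
Diameter = 2r = 2√(8245/324) ≈ 10.089.

10.089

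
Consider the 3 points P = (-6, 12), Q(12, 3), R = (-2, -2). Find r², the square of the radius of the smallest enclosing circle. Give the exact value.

58565/576

Side lengths²: PQ² = 405, PR² = 212, QR² = 221.
Since PQ² = 405 < 221 + 212 = 433, the triangle is acute, so the smallest enclosing circle is the circumcircle.
Circumcentre = (65/24, 83/12), r² = 58565/576.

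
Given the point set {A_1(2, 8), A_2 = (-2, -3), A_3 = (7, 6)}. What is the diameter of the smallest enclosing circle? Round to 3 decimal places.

12.734

Side lengths²: A_1A_2² = 137, A_1A_3² = 29, A_2A_3² = 162.
Since A_2A_3² = 162 < 137 + 29 = 166, the triangle is acute, so the smallest enclosing circle is the circumcircle.
Circumcentre = (33/14, 23/14), r² = 3973/98.
Diameter = 2r = 2√(3973/98) ≈ 12.734.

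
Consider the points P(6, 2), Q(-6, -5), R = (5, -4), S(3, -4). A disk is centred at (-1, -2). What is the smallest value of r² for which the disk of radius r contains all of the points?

The required radius is the distance from (-1, -2) to the farthest point.
Squared distances: 65, 34, 40, 20.
Maximum is 65, attained at P.

65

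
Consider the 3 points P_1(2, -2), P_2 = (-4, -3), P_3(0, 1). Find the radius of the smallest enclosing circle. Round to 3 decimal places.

Side lengths²: P_1P_2² = 37, P_1P_3² = 13, P_2P_3² = 32.
Since P_1P_2² = 37 < 32 + 13 = 45, the triangle is acute, so the smallest enclosing circle is the circumcircle.
Circumcentre = (-1.1, -1.9), r² = 9.62.
r = √(9.62) ≈ 3.102.

3.102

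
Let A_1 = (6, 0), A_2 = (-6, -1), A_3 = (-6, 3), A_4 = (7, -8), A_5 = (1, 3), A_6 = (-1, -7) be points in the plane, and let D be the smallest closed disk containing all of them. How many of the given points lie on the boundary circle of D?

2

A smallest enclosing disk is always determined by at most three of the input points on its boundary.
The farthest pair is A_3–A_4 with squared distance 290. The circle on this segment as diameter has centre (0.5, -2.5) and r² = 290/4 = 72.5.
Check A_1: distance² to centre = 36.5 ≤ 72.5, so it lies inside.
All remaining points lie in this disk, and no smaller disk contains both endpoints, so this is the minimum enclosing circle.
The points at distance exactly r from the centre are A_3, A_4 — 2 points.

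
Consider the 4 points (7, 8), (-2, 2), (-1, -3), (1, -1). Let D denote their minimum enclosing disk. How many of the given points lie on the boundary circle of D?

The farthest pair is (7, 8)–(-1, -3) with squared distance 185. The circle on this segment as diameter has centre (3, 2.5) and r² = 185/4 = 46.25.
Check (-2, 2): distance² to centre = 25.25 ≤ 46.25, so it lies inside.
All remaining points lie in this disk, and no smaller disk contains both endpoints, so this is the minimum enclosing circle.
The points at distance exactly r from the centre are (7, 8), (-1, -3) — 2 points.

2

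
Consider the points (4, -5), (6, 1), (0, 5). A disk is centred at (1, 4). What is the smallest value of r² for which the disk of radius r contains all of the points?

The required radius is the distance from (1, 4) to the farthest point.
Squared distances: 90, 34, 2.
Maximum is 90, attained at (4, -5).

90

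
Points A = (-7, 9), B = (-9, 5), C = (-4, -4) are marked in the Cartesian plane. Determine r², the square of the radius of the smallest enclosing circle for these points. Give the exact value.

44.5

Side lengths²: AB² = 20, AC² = 178, BC² = 106.
Since AC² = 178 ≥ 106 + 20 = 126, the angle opposite AC is not acute, so the smallest enclosing circle has AC as diameter.
Centre = midpoint of AC = (-5.5, 2.5), r² = 178/4 = 44.5.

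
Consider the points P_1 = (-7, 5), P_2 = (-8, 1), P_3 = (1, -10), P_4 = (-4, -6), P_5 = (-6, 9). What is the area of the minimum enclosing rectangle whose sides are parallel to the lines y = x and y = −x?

In coordinates u = x + y, v = x − y the rectangle is axis-aligned; the map (x,y)→(u,v) scales areas by 2.
u-values: -2, -7, -9, -10, 3; range = 3 − (-10) = 13.
v-values: -12, -9, 11, 2, -15; range = 11 − (-15) = 26.
Area = (13 × 26) / 2 = 169.

169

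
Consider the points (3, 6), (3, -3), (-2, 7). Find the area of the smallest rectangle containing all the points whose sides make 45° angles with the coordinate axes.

In coordinates u = x + y, v = x − y the rectangle is axis-aligned; the map (x,y)→(u,v) scales areas by 2.
u-values: 9, 0, 5; range = 9 − 0 = 9.
v-values: -3, 6, -9; range = 6 − (-9) = 15.
Area = (9 × 15) / 2 = 67.5.

67.5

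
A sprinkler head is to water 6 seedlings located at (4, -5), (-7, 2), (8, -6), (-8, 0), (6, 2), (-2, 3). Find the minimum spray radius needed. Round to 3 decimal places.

By Welzl's lemma the MEC is supported by two points (diametrically opposite) or three points (on a circumcircle).
The minimum enclosing circle is determined by three boundary points: (-7, 2), (8, -6), (-8, 0).
Their circumcentre is (3/38, -53/19) with r² = 105485/1444.
The farthest remaining point (6, 2) is at distance² 83749/1444 ≤ 105485/1444.
r = √(105485/1444) ≈ 8.547.

8.547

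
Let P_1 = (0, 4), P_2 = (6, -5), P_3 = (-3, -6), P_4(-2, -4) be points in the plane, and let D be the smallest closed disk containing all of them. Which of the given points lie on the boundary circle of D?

P_1, P_2, P_3

The minimum enclosing circle of a finite set is fixed by two of the points (as a diameter) or three (as a circumcircle).
The minimum enclosing circle is determined by three boundary points: P_1, P_2, P_3.
Their circumcentre is (63/58, -103/58) with r² = 58097/1682.
The farthest remaining point P_4 is at distance² 24341/1682 ≤ 58097/1682.
The points at distance exactly r from the centre are P_1, P_2, P_3 — 3 points.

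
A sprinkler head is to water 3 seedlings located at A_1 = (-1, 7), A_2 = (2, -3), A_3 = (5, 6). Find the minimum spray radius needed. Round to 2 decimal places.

Side lengths²: A_1A_2² = 109, A_1A_3² = 37, A_2A_3² = 90.
Since A_1A_2² = 109 < 90 + 37 = 127, the triangle is acute, so the smallest enclosing circle is the circumcircle.
Circumcentre = (49/38, 85/38), r² = 20165/722.
r = √(20165/722) ≈ 5.28.

5.28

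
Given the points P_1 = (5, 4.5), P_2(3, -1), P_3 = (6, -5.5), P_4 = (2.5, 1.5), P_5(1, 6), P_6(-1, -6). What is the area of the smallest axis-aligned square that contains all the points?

144

The bounding box has width 7 and height 12.
An axis-aligned square enclosing the set must have side ≥ max(width, height).
So the minimum side is max(7, 12) = 12.
Area = 12² = 144.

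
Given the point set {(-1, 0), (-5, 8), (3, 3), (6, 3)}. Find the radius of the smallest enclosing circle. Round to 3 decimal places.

6.042

The minimum enclosing circle of a finite set is fixed by two of the points (as a diameter) or three (as a circumcircle).
The farthest pair is (-5, 8)–(6, 3) with squared distance 146. The circle on this segment as diameter has centre (0.5, 5.5) and r² = 146/4 = 36.5.
Check (-1, 0): distance² to centre = 32.5 ≤ 36.5, so it lies inside.
All remaining points lie in this disk, and no smaller disk contains both endpoints, so this is the minimum enclosing circle.
r = √(36.5) ≈ 6.042.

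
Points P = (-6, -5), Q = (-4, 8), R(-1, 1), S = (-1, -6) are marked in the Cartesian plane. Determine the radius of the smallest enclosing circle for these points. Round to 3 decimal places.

The minimum enclosing circle of a finite set is fixed by two of the points (as a diameter) or three (as a circumcircle).
The farthest pair is Q–S with squared distance 205. The circle on this segment as diameter has centre (-2.5, 1) and r² = 205/4 = 51.25.
Check P: distance² to centre = 48.25 ≤ 51.25, so it lies inside.
All remaining points lie in this disk, and no smaller disk contains both endpoints, so this is the minimum enclosing circle.
r = √(51.25) ≈ 7.159.

7.159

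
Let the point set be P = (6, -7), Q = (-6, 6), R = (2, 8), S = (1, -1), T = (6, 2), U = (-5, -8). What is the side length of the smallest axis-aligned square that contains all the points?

16

The bounding box has width 12 and height 16.
An axis-aligned square enclosing the set must have side ≥ max(width, height).
So the minimum side is max(12, 16) = 16.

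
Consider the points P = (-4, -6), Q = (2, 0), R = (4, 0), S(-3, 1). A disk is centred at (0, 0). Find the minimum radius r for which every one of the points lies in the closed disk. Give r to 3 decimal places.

The required radius is the distance from (0, 0) to the farthest point.
Squared distances: 52, 4, 16, 10.
Maximum is 52, attained at P.
r = √52 ≈ 7.211.

7.211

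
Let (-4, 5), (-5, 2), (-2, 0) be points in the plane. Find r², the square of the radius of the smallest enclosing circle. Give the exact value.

Call the three points A, B, C in the order given.
Side lengths²: AB² = 10, AC² = 29, BC² = 13.
Since AC² = 29 ≥ 13 + 10 = 23, the angle opposite AC is not acute, so the smallest enclosing circle has AC as diameter.
Centre = midpoint of AC = (-3, 2.5), r² = 29/4 = 7.25.

7.25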